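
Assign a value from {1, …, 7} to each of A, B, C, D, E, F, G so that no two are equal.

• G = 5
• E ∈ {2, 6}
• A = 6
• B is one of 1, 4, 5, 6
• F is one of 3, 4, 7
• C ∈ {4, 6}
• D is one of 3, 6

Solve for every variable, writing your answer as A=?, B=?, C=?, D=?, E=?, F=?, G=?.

A=6, B=1, C=4, D=3, E=2, F=7, G=5

A has just one choice, so A = 6. Eliminate 6 elsewhere: B, C, D, E.
C must be 4 (only option left). Remove 4 from B, F.
D's domain is down to {3}, so D = 3. Strike 3 from F.
E has just one choice, so E = 2.
F's domain is down to {7}, so F = 7.
G's domain is down to {5}, so G = 5. Eliminate 5 elsewhere: B.
That leaves B = 1.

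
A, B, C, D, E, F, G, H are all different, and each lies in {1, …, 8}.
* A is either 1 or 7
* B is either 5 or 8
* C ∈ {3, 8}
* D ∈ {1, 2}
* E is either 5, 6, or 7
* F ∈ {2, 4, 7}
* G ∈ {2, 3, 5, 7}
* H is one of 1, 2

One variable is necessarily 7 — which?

A

Among the 8 variables, 4 fits only F (and all 8 values in {1, 2, 3, 4, 5, 6, 7, 8} must be used), so F = 4.
Among the 7 still-open variables, 6 fits only E (and all 7 values in {1, 2, 3, 5, 6, 7, 8} must be used), so E = 6.
D and H share exactly the 2 values {1, 2}; by pigeonhole those values go to them, so strike 1, 2 from A, G.
So 7 goes to A.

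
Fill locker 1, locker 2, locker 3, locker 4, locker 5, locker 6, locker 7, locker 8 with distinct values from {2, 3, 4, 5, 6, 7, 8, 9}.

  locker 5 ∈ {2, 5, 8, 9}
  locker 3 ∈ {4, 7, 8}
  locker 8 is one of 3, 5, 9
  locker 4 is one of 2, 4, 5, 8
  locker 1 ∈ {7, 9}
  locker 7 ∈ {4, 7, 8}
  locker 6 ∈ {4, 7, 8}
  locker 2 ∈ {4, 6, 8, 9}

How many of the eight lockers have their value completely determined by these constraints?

3

Among the 8 variables, 3 fits only locker 8 (and all 8 values in {2, 3, 4, 5, 6, 7, 8, 9} must be used), so locker 8 = 3.
Among the 7 still-open variables, 6 fits only locker 2 (and all 7 values in {2, 4, 5, 6, 7, 8, 9} must be used), so locker 2 = 6.
locker 3, locker 6, locker 7 between them cover only {4, 7, 8} — a naked triple. Remove those values from locker 1, locker 4, locker 5.
That leaves locker 1 = 9. Eliminate 9 elsewhere: locker 5.
Determined: locker 1=9, locker 2=6, locker 8=3. The other lockers each still have more than one consistent value. That makes 3.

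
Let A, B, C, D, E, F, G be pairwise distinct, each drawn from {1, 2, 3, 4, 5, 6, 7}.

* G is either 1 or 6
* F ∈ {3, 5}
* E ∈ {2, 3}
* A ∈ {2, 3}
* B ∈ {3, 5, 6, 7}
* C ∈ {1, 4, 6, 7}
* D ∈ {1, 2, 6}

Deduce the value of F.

5

The 7 variables draw from only 7 values {1, 2, 3, 4, 5, 6, 7}, so each is used; only C can be 4, hence C = 4.
The 6 still-open variables draw from only 6 values {1, 2, 3, 5, 6, 7}, so each is used; only B can be 7, hence B = 7.
The 5 still-open variables draw from only 5 values {1, 2, 3, 5, 6}, so each is used; only F can be 5, hence F = 5.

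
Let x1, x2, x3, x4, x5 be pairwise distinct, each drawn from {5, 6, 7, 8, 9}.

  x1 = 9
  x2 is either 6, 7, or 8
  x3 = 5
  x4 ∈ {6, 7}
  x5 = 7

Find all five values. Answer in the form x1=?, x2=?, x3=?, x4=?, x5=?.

x1's domain is down to {9}, so x1 = 9.
x3's domain is down to {5}, so x3 = 5.
That leaves x5 = 7. Strike 7 from x2, x4.
x4's domain is down to {6}, so x4 = 6. Strike 6 from x2.
x2's domain is down to {8}, so x2 = 8.

x1=9, x2=8, x3=5, x4=6, x5=7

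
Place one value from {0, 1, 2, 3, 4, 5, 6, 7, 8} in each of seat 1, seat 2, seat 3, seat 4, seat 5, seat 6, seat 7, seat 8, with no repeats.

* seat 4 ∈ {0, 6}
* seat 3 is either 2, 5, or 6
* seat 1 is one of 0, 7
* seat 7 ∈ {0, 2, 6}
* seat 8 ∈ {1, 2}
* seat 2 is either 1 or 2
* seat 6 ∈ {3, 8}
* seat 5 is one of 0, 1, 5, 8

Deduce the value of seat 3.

5

The 8 variables together cover exactly {0, 1, 2, 3, 5, 6, 7, 8} — 8 values for 8 variables — and 3 appears only in seat 6's list, so seat 6 = 3.
Among the 7 still-open variables, 7 fits only seat 1 (and all 7 values in {0, 1, 2, 5, 6, 7, 8} must be used), so seat 1 = 7.
The 6 still-open variables together cover exactly {0, 1, 2, 5, 6, 8} — 6 values for 6 variables — and 8 appears only in seat 5's list, so seat 5 = 8.
Among the 5 still-open variables, 5 fits only seat 3 (and all 5 values in {0, 1, 2, 5, 6} must be used), so seat 3 = 5.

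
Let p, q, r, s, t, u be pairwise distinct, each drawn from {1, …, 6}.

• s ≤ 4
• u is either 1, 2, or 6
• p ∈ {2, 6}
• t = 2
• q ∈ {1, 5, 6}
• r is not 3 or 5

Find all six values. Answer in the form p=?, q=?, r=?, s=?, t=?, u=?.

p=6, q=5, r=4, s=3, t=2, u=1

t has just one choice, so t = 2. So p, r, s, u can't be 2.
p's domain is down to {6}, so p = 6. So q, r, u can't be 6.
u's domain is down to {1}, so u = 1. Eliminate 1 elsewhere: q, r, s.
q's domain is down to {5}, so q = 5.
r must be 4 (only option left). Eliminate 4 elsewhere: s.
That leaves s = 3.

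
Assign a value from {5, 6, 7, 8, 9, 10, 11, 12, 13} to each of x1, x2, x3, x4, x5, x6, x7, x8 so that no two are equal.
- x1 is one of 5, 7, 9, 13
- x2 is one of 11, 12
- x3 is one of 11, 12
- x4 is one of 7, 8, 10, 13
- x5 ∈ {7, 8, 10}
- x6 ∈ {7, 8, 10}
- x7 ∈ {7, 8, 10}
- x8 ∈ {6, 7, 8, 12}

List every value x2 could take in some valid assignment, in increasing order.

x2 and x3 share exactly the 2 values {11, 12}; by pigeonhole those values go to them, so strike 11, 12 from x8.
x5, x6, x7 between them cover only {7, 8, 10} — a naked triple. Remove those values from x1, x4, x8.
x4's domain is down to {13}, so x4 = 13. Remove 13 from x1.
x8 has just one choice, so x8 = 6.
No further eliminations apply; x2 can still be any of 11, 12.

11, 12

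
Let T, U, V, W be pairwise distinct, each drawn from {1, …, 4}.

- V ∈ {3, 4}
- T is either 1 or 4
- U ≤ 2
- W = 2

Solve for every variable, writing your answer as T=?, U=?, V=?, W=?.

T=4, U=1, V=3, W=2

W must be 2 (only option left). Remove 2 from U.
That leaves U = 1. Eliminate 1 elsewhere: T.
T's domain is down to {4}, so T = 4. Remove 4 from V.
V's domain is down to {3}, so V = 3.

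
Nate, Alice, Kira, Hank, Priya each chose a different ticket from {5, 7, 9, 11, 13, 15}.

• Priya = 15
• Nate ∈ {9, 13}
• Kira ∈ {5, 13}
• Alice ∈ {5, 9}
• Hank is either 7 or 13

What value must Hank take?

7

Priya has just one choice, so Priya = 15.
Among the 4 still-open variables, 7 fits only Hank (and all 4 values in {5, 7, 9, 13} must be used), so Hank = 7.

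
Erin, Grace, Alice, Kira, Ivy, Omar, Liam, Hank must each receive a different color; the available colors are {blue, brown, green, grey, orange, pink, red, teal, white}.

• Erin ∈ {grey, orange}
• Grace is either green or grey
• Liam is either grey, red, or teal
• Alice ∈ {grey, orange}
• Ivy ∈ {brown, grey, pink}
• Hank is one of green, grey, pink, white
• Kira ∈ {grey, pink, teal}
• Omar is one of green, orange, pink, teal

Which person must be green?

The 8 variables together cover exactly {brown, green, grey, orange, pink, red, teal, white} — 8 values for 8 variables — and brown appears only in Ivy's list, so Ivy = brown.
The 7 still-open variables draw from only 7 values {green, grey, orange, pink, red, teal, white}, so each is used; only Liam can be red, hence Liam = red.
The 6 still-open variables draw from only 6 values {green, grey, orange, pink, teal, white}, so each is used; only Hank can be white, hence Hank = white.
The 2 variables Erin and Alice are confined to {grey, orange}, which locks those values in; drop them from Grace, Kira, Omar.
So green goes to Grace.

Grace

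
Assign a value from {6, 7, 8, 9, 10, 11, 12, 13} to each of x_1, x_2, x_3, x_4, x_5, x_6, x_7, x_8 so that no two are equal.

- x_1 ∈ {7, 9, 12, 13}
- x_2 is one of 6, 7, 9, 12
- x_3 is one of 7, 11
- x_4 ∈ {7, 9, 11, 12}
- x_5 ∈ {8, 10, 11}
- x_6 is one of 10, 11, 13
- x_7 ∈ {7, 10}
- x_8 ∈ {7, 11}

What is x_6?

13

Among the 8 variables, 6 fits only x_2 (and all 8 values in {6, 7, 8, 9, 10, 11, 12, 13} must be used), so x_2 = 6.
Among the 7 still-open variables, 8 fits only x_5 (and all 7 values in {7, 8, 9, 10, 11, 12, 13} must be used), so x_5 = 8.
The 2 variables x_3 and x_8 are confined to {7, 11}, which locks those values in; drop them from x_1, x_4, x_6, x_7.
x_7 has just one choice, so x_7 = 10. Strike 10 from x_6.
So x_6 = 13.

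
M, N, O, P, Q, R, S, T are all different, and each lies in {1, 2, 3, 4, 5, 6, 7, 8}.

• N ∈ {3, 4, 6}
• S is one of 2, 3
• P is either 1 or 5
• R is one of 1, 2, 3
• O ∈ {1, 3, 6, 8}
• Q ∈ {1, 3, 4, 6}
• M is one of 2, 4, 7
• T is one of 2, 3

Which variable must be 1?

The 8 variables draw from only 8 values {1, 2, 3, 4, 5, 6, 7, 8}, so each is used; only P can be 5, hence P = 5.
The 7 still-open variables draw from only 7 values {1, 2, 3, 4, 6, 7, 8}, so each is used; only M can be 7, hence M = 7.
The 6 still-open variables together cover exactly {1, 2, 3, 4, 6, 8} — 6 values for 6 variables — and 8 appears only in O's list, so O = 8.
S and T share exactly the 2 values {2, 3}; by pigeonhole those values go to them, so strike 2, 3 from N, Q, R.
So 1 goes to R.

R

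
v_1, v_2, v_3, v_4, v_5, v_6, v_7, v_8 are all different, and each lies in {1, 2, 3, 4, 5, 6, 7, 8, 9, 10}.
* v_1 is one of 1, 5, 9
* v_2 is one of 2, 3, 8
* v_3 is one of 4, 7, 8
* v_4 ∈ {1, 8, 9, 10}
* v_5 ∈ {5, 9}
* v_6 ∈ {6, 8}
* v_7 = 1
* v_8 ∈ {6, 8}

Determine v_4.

10

v_7 has just one choice, so v_7 = 1. So v_1, v_4 can't be 1.
v_1 and v_5 share exactly the 2 values {5, 9}; by pigeonhole those values go to them, so strike 5, 9 from v_4.
The 2 variables v_6 and v_8 are confined to {6, 8}, which locks those values in; drop them from v_2, v_3, v_4.
So v_4 = 10.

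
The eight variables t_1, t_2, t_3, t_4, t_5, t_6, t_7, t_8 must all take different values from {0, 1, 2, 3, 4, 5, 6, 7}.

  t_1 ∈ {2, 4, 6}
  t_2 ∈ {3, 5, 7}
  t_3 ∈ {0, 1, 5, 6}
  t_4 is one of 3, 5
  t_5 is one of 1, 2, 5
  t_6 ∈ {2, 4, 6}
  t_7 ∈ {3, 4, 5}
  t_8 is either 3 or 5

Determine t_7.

Among the 8 variables, 0 fits only t_3 (and all 8 values in {0, 1, 2, 3, 4, 5, 6, 7} must be used), so t_3 = 0.
The 7 still-open variables together cover exactly {1, 2, 3, 4, 5, 6, 7} — 7 values for 7 variables — and 1 appears only in t_5's list, so t_5 = 1.
The 6 still-open variables together cover exactly {2, 3, 4, 5, 6, 7} — 6 values for 6 variables — and 7 appears only in t_2's list, so t_2 = 7.
t_4 and t_8 between them cover only {3, 5} — a naked pair. Remove those values from t_7.
So t_7 = 4.

4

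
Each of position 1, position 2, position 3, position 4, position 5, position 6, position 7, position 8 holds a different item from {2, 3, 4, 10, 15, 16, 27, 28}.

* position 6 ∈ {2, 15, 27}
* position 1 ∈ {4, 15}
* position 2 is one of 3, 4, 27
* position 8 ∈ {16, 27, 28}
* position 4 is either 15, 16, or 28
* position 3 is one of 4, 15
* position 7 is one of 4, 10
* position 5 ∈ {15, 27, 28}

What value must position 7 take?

10

The 8 variables together cover exactly {2, 3, 4, 10, 15, 16, 27, 28} — 8 values for 8 variables — and 2 appears only in position 6's list, so position 6 = 2.
The 7 still-open variables together cover exactly {3, 4, 10, 15, 16, 27, 28} — 7 values for 7 variables — and 3 appears only in position 2's list, so position 2 = 3.
The 6 still-open variables draw from only 6 values {4, 10, 15, 16, 27, 28}, so each is used; only position 7 can be 10, hence position 7 = 10.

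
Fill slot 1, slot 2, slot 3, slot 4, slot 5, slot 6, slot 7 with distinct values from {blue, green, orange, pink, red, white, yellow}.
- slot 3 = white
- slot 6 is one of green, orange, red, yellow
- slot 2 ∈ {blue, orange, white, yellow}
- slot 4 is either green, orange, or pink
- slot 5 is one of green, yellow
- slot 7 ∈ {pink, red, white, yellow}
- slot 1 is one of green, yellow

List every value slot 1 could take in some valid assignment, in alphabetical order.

slot 3's domain is down to {white}, so slot 3 = white. Eliminate white elsewhere: slot 2, slot 7.
The 6 still-open variables draw from only 6 values {blue, green, orange, pink, red, yellow}, so each is used; only slot 2 can be blue, hence slot 2 = blue.
The 2 variables slot 1 and slot 5 are confined to {green, yellow}, which locks those values in; drop them from slot 4, slot 6, slot 7.
No further eliminations apply; slot 1 can still be any of green, yellow.

green, yellow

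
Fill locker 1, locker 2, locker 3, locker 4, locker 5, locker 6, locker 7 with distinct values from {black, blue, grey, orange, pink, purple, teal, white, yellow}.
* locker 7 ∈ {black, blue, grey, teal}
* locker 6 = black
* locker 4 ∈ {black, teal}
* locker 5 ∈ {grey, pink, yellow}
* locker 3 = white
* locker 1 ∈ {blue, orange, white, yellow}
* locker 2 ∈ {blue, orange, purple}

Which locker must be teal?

locker 4

locker 3 has just one choice, so locker 3 = white. Remove white from locker 1.
That leaves locker 6 = black. So locker 4, locker 7 can't be black.
So teal goes to locker 4.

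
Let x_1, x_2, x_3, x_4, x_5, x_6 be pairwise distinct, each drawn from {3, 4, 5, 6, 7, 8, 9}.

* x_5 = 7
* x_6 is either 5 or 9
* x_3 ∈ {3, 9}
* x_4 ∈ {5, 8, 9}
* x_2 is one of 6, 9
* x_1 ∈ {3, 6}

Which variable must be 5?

x_5 must be 7 (only option left).
Among the 5 still-open variables, 8 fits only x_4 (and all 5 values in {3, 5, 6, 8, 9} must be used), so x_4 = 8.
The 4 still-open variables draw from only 4 values {3, 5, 6, 9}, so each is used; only x_6 can be 5, hence x_6 = 5.

x_6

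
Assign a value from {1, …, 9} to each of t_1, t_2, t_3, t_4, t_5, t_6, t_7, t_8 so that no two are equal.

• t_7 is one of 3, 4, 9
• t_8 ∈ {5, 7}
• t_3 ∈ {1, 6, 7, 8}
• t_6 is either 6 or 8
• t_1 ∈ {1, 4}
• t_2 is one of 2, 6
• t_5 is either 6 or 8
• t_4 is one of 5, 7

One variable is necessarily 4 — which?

t_4 and t_8 share exactly the 2 values {5, 7}; by pigeonhole those values go to them, so strike 5, 7 from t_3.
The 2 variables t_5 and t_6 are confined to {6, 8}, which locks those values in; drop them from t_2, t_3.
t_2 must be 2 (only option left).
t_3's domain is down to {1}, so t_3 = 1. Remove 1 from t_1.
So 4 goes to t_1.

t_1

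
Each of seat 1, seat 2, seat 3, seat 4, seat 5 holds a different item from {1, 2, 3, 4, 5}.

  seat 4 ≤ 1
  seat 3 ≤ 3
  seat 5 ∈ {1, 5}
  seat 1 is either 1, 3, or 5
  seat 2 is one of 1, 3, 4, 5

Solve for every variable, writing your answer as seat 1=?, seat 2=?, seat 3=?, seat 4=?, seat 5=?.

seat 4's domain is down to {1}, so seat 4 = 1. Strike 1 from seat 1, seat 2, seat 3, seat 5.
seat 5 must be 5 (only option left). Remove 5 from seat 1, seat 2.
seat 1's domain is down to {3}, so seat 1 = 3. Strike 3 from seat 2, seat 3.
seat 2's domain is down to {4}, so seat 2 = 4.
That leaves seat 3 = 2.

seat 1=3, seat 2=4, seat 3=2, seat 4=1, seat 5=5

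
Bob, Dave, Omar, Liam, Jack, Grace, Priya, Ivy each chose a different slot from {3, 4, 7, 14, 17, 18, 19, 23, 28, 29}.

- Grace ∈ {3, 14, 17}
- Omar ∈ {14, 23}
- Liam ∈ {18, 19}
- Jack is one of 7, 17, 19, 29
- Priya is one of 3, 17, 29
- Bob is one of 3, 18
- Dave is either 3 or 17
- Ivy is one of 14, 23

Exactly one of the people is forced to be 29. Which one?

Priya

Among the 8 variables, 7 fits only Jack (and all 8 values in {3, 7, 14, 17, 18, 19, 23, 29} must be used), so Jack = 7.
The 7 still-open variables draw from only 7 values {3, 14, 17, 18, 19, 23, 29}, so each is used; only Liam can be 19, hence Liam = 19.
The 6 still-open variables draw from only 6 values {3, 14, 17, 18, 23, 29}, so each is used; only Bob can be 18, hence Bob = 18.
The 5 still-open variables draw from only 5 values {3, 14, 17, 23, 29}, so each is used; only Priya can be 29, hence Priya = 29.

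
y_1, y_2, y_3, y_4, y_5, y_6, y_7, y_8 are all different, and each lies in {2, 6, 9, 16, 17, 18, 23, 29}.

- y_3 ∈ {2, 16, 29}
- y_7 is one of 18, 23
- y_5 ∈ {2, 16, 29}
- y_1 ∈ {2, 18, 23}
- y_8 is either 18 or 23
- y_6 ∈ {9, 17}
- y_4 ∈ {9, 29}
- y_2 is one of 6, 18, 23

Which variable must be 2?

y_1

The 8 variables together cover exactly {2, 6, 9, 16, 17, 18, 23, 29} — 8 values for 8 variables — and 6 appears only in y_2's list, so y_2 = 6.
Among the 7 still-open variables, 17 fits only y_6 (and all 7 values in {2, 9, 16, 17, 18, 23, 29} must be used), so y_6 = 17.
Among the 6 still-open variables, 9 fits only y_4 (and all 6 values in {2, 9, 16, 18, 23, 29} must be used), so y_4 = 9.
y_7 and y_8 between them cover only {18, 23} — a naked pair. Remove those values from y_1.
So 2 goes to y_1.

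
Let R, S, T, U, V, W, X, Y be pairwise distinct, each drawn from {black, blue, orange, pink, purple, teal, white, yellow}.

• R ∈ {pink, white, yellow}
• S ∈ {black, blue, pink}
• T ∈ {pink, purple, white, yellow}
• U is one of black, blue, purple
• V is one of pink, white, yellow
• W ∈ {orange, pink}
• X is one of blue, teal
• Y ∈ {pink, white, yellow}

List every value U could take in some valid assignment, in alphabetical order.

black, blue

Among the 8 variables, orange fits only W (and all 8 values in {black, blue, orange, pink, purple, teal, white, yellow} must be used), so W = orange.
The 7 still-open variables draw from only 7 values {black, blue, pink, purple, teal, white, yellow}, so each is used; only X can be teal, hence X = teal.
R, V, Y between them cover only {pink, white, yellow} — a naked triple. Remove those values from S, T.
T's domain is down to {purple}, so T = purple. Strike purple from U.
No further eliminations apply; U can still be any of black, blue.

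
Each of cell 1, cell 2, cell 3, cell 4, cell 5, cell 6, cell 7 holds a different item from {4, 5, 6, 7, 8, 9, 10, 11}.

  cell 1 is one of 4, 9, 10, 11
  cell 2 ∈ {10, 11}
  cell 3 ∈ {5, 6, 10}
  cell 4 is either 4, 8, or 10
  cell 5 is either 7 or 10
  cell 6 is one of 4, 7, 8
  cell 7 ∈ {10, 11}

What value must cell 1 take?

cell 2 and cell 7 between them cover only {10, 11} — a naked pair. Remove those values from cell 1, cell 3, cell 4, cell 5.
cell 5's domain is down to {7}, so cell 5 = 7. So cell 6 can't be 7.
cell 4 and cell 6 between them cover only {4, 8} — a naked pair. Remove those values from cell 1.
So cell 1 = 9.

9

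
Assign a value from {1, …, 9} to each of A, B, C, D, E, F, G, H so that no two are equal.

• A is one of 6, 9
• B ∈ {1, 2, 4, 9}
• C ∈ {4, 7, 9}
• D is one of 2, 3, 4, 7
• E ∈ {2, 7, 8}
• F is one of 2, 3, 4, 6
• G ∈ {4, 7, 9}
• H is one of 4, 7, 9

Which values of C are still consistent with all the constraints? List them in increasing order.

4, 7, 9

Among the 8 variables, 1 fits only B (and all 8 values in {1, 2, 3, 4, 6, 7, 8, 9} must be used), so B = 1.
The 7 still-open variables together cover exactly {2, 3, 4, 6, 7, 8, 9} — 7 values for 7 variables — and 8 appears only in E's list, so E = 8.
C, G, H share exactly the 3 values {4, 7, 9}; by pigeonhole those values go to them, so strike 4, 7, 9 from A, D, F.
A must be 6 (only option left). Eliminate 6 elsewhere: F.
No further eliminations apply; C can still be any of 4, 7, 9.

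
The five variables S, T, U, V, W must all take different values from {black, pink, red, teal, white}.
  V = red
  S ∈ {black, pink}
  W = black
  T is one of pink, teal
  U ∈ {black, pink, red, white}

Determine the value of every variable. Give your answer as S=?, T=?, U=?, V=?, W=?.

V must be red (only option left). So U can't be red.
That leaves W = black. Remove black from S, U.
S must be pink (only option left). So T, U can't be pink.
That leaves T = teal.
U must be white (only option left).

S=pink, T=teal, U=white, V=red, W=black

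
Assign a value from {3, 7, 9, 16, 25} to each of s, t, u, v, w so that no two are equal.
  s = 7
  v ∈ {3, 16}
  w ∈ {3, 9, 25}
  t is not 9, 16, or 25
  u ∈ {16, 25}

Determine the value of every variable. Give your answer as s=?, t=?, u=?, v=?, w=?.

s has just one choice, so s = 7. Remove 7 from t.
That leaves t = 3. Remove 3 from v, w.
That leaves v = 16. Remove 16 from u.
u's domain is down to {25}, so u = 25. Remove 25 from w.
w has just one choice, so w = 9.

s=7, t=3, u=25, v=16, w=9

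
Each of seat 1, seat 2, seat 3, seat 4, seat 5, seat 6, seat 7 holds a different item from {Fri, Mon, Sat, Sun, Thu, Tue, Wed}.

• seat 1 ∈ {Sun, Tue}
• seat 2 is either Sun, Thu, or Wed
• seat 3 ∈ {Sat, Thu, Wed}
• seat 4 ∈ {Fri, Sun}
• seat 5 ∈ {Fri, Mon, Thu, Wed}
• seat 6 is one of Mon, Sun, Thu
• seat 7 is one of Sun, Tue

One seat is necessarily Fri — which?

seat 4

Among the 7 variables, Sat fits only seat 3 (and all 7 values in {Fri, Mon, Sat, Sun, Thu, Tue, Wed} must be used), so seat 3 = Sat.
The 2 variables seat 1 and seat 7 are confined to {Sun, Tue}, which locks those values in; drop them from seat 2, seat 4, seat 6.
So Fri goes to seat 4.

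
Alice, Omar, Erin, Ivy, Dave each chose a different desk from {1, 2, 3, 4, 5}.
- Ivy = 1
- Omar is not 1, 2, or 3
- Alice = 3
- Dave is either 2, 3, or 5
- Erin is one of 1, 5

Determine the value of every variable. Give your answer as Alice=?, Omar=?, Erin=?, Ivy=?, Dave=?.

Alice has just one choice, so Alice = 3. Eliminate 3 elsewhere: Dave.
That leaves Ivy = 1. Remove 1 from Erin.
Erin's domain is down to {5}, so Erin = 5. Eliminate 5 elsewhere: Omar, Dave.
That leaves Dave = 2.
That leaves Omar = 4.

Alice=3, Omar=4, Erin=5, Ivy=1, Dave=2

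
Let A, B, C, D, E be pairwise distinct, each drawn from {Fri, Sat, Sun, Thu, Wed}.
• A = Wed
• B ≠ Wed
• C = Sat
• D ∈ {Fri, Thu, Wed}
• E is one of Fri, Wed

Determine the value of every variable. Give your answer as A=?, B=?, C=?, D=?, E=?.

A has just one choice, so A = Wed. Strike Wed from D, E.
C must be Sat (only option left). So B can't be Sat.
E must be Fri (only option left). Remove Fri from B, D.
D must be Thu (only option left). Remove Thu from B.
B must be Sun (only option left).

A=Wed, B=Sun, C=Sat, D=Thu, E=Fri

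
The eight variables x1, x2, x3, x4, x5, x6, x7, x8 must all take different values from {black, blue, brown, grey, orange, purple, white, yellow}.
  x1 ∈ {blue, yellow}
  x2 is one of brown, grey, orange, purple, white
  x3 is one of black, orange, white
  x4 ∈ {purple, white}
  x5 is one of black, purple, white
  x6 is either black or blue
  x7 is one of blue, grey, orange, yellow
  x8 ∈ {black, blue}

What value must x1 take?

The 8 variables draw from only 8 values {black, blue, brown, grey, orange, purple, white, yellow}, so each is used; only x2 can be brown, hence x2 = brown.
The 7 still-open variables together cover exactly {black, blue, grey, orange, purple, white, yellow} — 7 values for 7 variables — and grey appears only in x7's list, so x7 = grey.
The 6 still-open variables draw from only 6 values {black, blue, orange, purple, white, yellow}, so each is used; only x3 can be orange, hence x3 = orange.
The 5 still-open variables draw from only 5 values {black, blue, purple, white, yellow}, so each is used; only x1 can be yellow, hence x1 = yellow.

yellow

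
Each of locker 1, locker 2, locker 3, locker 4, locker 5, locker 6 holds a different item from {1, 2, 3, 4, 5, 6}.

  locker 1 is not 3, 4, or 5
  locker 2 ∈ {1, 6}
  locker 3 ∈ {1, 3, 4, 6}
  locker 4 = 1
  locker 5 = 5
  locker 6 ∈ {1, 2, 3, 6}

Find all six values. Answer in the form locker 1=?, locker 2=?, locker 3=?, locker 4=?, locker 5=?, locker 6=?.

locker 1=2, locker 2=6, locker 3=4, locker 4=1, locker 5=5, locker 6=3

locker 4 must be 1 (only option left). Strike 1 from locker 1, locker 2, locker 3, locker 6.
locker 5's domain is down to {5}, so locker 5 = 5.
locker 2 must be 6 (only option left). Remove 6 from locker 1, locker 3, locker 6.
locker 1's domain is down to {2}, so locker 1 = 2. Strike 2 from locker 6.
locker 6 must be 3 (only option left). Strike 3 from locker 3.
locker 3 has just one choice, so locker 3 = 4.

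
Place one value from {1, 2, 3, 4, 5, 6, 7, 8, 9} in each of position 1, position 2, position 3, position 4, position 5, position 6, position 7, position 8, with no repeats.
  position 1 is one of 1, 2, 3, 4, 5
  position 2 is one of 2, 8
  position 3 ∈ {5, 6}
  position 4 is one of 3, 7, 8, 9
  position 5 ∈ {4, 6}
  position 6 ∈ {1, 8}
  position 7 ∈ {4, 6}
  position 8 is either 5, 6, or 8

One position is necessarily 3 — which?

position 1

position 5 and position 7 between them cover only {4, 6} — a naked pair. Remove those values from position 1, position 3, position 8.
position 3 must be 5 (only option left). Remove 5 from position 1, position 8.
That leaves position 8 = 8. Remove 8 from position 2, position 4, position 6.
position 2's domain is down to {2}, so position 2 = 2. Eliminate 2 elsewhere: position 1.
position 6's domain is down to {1}, so position 6 = 1. Remove 1 from position 1.
So 3 goes to position 1.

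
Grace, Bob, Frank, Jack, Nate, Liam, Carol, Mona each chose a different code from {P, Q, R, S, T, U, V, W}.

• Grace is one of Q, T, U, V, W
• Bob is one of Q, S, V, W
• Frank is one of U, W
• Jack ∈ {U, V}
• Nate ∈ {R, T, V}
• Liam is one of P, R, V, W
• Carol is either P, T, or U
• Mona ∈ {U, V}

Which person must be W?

The 8 variables together cover exactly {P, Q, R, S, T, U, V, W} — 8 values for 8 variables — and S appears only in Bob's list, so Bob = S.
Among the 7 still-open variables, Q fits only Grace (and all 7 values in {P, Q, R, T, U, V, W} must be used), so Grace = Q.
Jack and Mona share exactly the 2 values {U, V}; by pigeonhole those values go to them, so strike U, V from Frank, Nate, Liam, Carol.
So W goes to Frank.

Frank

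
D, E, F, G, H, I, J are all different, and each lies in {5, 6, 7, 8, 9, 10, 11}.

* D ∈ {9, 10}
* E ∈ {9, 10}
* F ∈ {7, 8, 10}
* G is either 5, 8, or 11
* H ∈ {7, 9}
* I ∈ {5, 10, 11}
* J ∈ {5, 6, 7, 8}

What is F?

8

The 7 variables draw from only 7 values {5, 6, 7, 8, 9, 10, 11}, so each is used; only J can be 6, hence J = 6.
D and E share exactly the 2 values {9, 10}; by pigeonhole those values go to them, so strike 9, 10 from F, H, I.
H's domain is down to {7}, so H = 7. Eliminate 7 elsewhere: F.
So F = 8.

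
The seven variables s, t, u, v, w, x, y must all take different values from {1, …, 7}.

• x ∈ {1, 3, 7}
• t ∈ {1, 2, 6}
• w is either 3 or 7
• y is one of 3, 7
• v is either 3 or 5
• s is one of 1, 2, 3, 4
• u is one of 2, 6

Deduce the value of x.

1

Among the 7 variables, 4 fits only s (and all 7 values in {1, 2, 3, 4, 5, 6, 7} must be used), so s = 4.
Among the 6 still-open variables, 5 fits only v (and all 6 values in {1, 2, 3, 5, 6, 7} must be used), so v = 5.
The 2 variables w and y are confined to {3, 7}, which locks those values in; drop them from x.
So x = 1.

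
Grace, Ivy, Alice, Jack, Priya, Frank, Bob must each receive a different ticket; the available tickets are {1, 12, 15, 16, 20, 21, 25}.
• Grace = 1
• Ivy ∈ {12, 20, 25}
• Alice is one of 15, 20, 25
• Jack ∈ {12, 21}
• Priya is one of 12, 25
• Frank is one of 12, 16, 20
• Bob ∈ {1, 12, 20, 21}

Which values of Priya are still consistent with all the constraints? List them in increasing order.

12, 25

Grace's domain is down to {1}, so Grace = 1. Strike 1 from Bob.
The 6 still-open variables draw from only 6 values {12, 15, 16, 20, 21, 25}, so each is used; only Alice can be 15, hence Alice = 15.
The 5 still-open variables draw from only 5 values {12, 16, 20, 21, 25}, so each is used; only Frank can be 16, hence Frank = 16.
No further eliminations apply; Priya can still be any of 12, 25.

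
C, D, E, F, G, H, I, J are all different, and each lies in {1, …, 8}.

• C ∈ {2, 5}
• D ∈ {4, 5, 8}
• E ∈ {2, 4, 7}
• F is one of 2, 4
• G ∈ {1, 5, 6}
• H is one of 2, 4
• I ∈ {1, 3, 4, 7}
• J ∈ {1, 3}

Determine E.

7

The 8 variables together cover exactly {1, 2, 3, 4, 5, 6, 7, 8} — 8 values for 8 variables — and 6 appears only in G's list, so G = 6.
The 7 still-open variables draw from only 7 values {1, 2, 3, 4, 5, 7, 8}, so each is used; only D can be 8, hence D = 8.
Among the 6 still-open variables, 5 fits only C (and all 6 values in {1, 2, 3, 4, 5, 7} must be used), so C = 5.
F and H between them cover only {2, 4} — a naked pair. Remove those values from E, I.
So E = 7.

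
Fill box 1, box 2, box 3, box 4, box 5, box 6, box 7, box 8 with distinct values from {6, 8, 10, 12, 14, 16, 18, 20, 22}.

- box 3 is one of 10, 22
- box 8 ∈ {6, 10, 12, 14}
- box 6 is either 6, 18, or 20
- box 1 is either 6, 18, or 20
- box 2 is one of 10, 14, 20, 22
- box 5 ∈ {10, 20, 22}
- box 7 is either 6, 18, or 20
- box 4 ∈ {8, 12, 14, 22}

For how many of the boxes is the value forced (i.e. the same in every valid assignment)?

Among the 8 variables, 8 fits only box 4 (and all 8 values in {6, 8, 10, 12, 14, 18, 20, 22} must be used), so box 4 = 8.
The 7 still-open variables draw from only 7 values {6, 10, 12, 14, 18, 20, 22}, so each is used; only box 8 can be 12, hence box 8 = 12.
The 6 still-open variables together cover exactly {6, 10, 14, 18, 20, 22} — 6 values for 6 variables — and 14 appears only in box 2's list, so box 2 = 14.
box 1, box 6, box 7 share exactly the 3 values {6, 18, 20}; by pigeonhole those values go to them, so strike 6, 18, 20 from box 5.
Determined: box 2=14, box 4=8, box 8=12. The other boxes each still have more than one consistent value. That makes 3.

3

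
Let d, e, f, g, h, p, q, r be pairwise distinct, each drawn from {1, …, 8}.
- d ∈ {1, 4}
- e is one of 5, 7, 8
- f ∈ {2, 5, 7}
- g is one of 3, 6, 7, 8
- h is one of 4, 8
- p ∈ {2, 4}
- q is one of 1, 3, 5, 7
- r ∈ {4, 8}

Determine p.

The 8 variables together cover exactly {1, 2, 3, 4, 5, 6, 7, 8} — 8 values for 8 variables — and 6 appears only in g's list, so g = 6.
The 7 still-open variables draw from only 7 values {1, 2, 3, 4, 5, 7, 8}, so each is used; only q can be 3, hence q = 3.
Among the 6 still-open variables, 1 fits only d (and all 6 values in {1, 2, 4, 5, 7, 8} must be used), so d = 1.
The 2 variables h and r are confined to {4, 8}, which locks those values in; drop them from e, p.
So p = 2.

2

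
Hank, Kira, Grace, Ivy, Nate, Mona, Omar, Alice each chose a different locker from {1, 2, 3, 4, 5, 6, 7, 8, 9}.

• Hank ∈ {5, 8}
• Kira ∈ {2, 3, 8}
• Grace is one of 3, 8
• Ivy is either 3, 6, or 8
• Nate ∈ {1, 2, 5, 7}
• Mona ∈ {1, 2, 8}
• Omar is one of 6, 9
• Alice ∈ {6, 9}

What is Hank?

The 8 variables together cover exactly {1, 2, 3, 5, 6, 7, 8, 9} — 8 values for 8 variables — and 7 appears only in Nate's list, so Nate = 7.
Among the 7 still-open variables, 1 fits only Mona (and all 7 values in {1, 2, 3, 5, 6, 8, 9} must be used), so Mona = 1.
The 6 still-open variables draw from only 6 values {2, 3, 5, 6, 8, 9}, so each is used; only Kira can be 2, hence Kira = 2.
The 5 still-open variables together cover exactly {3, 5, 6, 8, 9} — 5 values for 5 variables — and 5 appears only in Hank's list, so Hank = 5.

5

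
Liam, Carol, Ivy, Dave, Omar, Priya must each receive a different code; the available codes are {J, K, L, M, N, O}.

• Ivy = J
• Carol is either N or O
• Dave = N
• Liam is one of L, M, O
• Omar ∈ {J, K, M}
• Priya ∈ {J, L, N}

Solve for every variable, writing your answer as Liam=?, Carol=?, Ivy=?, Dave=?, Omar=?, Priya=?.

Ivy must be J (only option left). Eliminate J elsewhere: Omar, Priya.
Dave's domain is down to {N}, so Dave = N. So Carol, Priya can't be N.
Priya's domain is down to {L}, so Priya = L. Eliminate L elsewhere: Liam.
Carol has just one choice, so Carol = O. Strike O from Liam.
Liam has just one choice, so Liam = M. So Omar can't be M.
That leaves Omar = K.

Liam=M, Carol=O, Ivy=J, Dave=N, Omar=K, Priya=L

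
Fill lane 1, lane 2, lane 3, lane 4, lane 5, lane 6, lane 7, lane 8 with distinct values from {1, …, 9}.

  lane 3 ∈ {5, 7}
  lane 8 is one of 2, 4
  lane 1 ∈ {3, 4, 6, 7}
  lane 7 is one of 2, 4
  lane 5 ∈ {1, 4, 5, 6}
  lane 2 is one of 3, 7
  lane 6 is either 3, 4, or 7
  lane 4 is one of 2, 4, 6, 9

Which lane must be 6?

The 8 variables together cover exactly {1, 2, 3, 4, 5, 6, 7, 9} — 8 values for 8 variables — and 1 appears only in lane 5's list, so lane 5 = 1.
The 7 still-open variables draw from only 7 values {2, 3, 4, 5, 6, 7, 9}, so each is used; only lane 3 can be 5, hence lane 3 = 5.
The 6 still-open variables together cover exactly {2, 3, 4, 6, 7, 9} — 6 values for 6 variables — and 9 appears only in lane 4's list, so lane 4 = 9.
The 5 still-open variables draw from only 5 values {2, 3, 4, 6, 7}, so each is used; only lane 1 can be 6, hence lane 1 = 6.

lane 1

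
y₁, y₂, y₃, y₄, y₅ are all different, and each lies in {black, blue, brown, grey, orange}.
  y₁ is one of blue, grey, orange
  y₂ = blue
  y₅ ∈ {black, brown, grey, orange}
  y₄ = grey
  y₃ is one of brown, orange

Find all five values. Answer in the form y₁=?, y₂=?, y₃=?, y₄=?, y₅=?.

y₂ has just one choice, so y₂ = blue. Remove blue from y₁.
y₄ must be grey (only option left). Remove grey from y₁, y₅.
y₁ must be orange (only option left). So y₃, y₅ can't be orange.
y₃ must be brown (only option left). Remove brown from y₅.
y₅ has just one choice, so y₅ = black.

y₁=orange, y₂=blue, y₃=brown, y₄=grey, y₅=black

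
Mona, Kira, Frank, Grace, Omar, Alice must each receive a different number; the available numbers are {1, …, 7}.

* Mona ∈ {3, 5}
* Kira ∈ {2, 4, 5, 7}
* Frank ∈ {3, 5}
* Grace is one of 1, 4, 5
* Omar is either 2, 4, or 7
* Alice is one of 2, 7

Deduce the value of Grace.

The 6 variables together cover exactly {1, 2, 3, 4, 5, 7} — 6 values for 6 variables — and 1 appears only in Grace's list, so Grace = 1.

1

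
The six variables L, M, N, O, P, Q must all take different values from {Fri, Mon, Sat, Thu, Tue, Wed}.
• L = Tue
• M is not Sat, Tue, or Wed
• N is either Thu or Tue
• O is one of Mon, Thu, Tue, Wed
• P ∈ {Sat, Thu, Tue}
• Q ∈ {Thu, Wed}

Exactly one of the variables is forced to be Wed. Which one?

L's domain is down to {Tue}, so L = Tue. So N, O, P can't be Tue.
That leaves N = Thu. Remove Thu from M, O, P, Q.
So Wed goes to Q.

Q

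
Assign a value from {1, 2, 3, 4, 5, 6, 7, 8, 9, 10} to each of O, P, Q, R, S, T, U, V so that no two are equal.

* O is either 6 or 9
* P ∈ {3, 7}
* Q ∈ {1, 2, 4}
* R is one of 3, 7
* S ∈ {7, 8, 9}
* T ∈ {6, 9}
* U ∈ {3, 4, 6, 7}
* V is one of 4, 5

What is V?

5

The 2 variables O and T are confined to {6, 9}, which locks those values in; drop them from S, U.
The 2 variables P and R are confined to {3, 7}, which locks those values in; drop them from S, U.
S has just one choice, so S = 8.
U has just one choice, so U = 4. Strike 4 from Q, V.
So V = 5.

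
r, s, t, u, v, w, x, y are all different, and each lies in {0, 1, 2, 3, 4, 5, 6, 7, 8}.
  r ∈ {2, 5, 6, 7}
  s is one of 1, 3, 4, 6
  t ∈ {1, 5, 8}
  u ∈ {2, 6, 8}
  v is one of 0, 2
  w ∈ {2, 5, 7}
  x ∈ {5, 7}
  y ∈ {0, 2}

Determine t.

The 2 variables v and y are confined to {0, 2}, which locks those values in; drop them from r, u, w.
w and x share exactly the 2 values {5, 7}; by pigeonhole those values go to them, so strike 5, 7 from r, t.
That leaves r = 6. So s, u can't be 6.
That leaves u = 8. Eliminate 8 elsewhere: t.
So t = 1.

1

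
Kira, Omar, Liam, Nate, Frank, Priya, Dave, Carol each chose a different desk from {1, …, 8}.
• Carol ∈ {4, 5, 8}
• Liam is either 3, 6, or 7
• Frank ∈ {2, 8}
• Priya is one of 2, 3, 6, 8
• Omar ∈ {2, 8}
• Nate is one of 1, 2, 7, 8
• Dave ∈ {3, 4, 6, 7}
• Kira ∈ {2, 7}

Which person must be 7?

The 8 variables draw from only 8 values {1, 2, 3, 4, 5, 6, 7, 8}, so each is used; only Nate can be 1, hence Nate = 1.
The 7 still-open variables together cover exactly {2, 3, 4, 5, 6, 7, 8} — 7 values for 7 variables — and 5 appears only in Carol's list, so Carol = 5.
Among the 6 still-open variables, 4 fits only Dave (and all 6 values in {2, 3, 4, 6, 7, 8} must be used), so Dave = 4.
The 2 variables Omar and Frank are confined to {2, 8}, which locks those values in; drop them from Kira, Priya.
So 7 goes to Kira.

Kira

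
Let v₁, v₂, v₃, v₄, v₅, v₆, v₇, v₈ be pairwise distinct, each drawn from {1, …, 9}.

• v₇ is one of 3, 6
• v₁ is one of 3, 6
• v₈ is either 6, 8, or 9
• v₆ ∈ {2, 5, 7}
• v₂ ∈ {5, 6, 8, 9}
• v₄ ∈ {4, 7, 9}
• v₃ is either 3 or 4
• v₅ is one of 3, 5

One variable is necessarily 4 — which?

v₃

The 8 variables draw from only 8 values {2, 3, 4, 5, 6, 7, 8, 9}, so each is used; only v₆ can be 2, hence v₆ = 2.
The 7 still-open variables draw from only 7 values {3, 4, 5, 6, 7, 8, 9}, so each is used; only v₄ can be 7, hence v₄ = 7.
The 6 still-open variables draw from only 6 values {3, 4, 5, 6, 8, 9}, so each is used; only v₃ can be 4, hence v₃ = 4.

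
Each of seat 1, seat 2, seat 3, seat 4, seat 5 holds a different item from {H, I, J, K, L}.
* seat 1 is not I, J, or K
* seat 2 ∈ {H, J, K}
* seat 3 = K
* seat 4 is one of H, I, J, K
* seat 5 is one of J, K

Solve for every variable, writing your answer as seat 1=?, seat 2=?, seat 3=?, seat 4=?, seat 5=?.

seat 3's domain is down to {K}, so seat 3 = K. Remove K from seat 2, seat 4, seat 5.
seat 5 has just one choice, so seat 5 = J. So seat 2, seat 4 can't be J.
seat 2's domain is down to {H}, so seat 2 = H. Remove H from seat 1, seat 4.
seat 4 must be I (only option left).
seat 1 has just one choice, so seat 1 = L.

seat 1=L, seat 2=H, seat 3=K, seat 4=I, seat 5=J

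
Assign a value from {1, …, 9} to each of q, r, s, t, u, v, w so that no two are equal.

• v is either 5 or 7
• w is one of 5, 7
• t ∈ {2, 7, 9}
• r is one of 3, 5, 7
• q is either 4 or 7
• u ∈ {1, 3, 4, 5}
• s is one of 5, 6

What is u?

v and w between them cover only {5, 7} — a naked pair. Remove those values from q, r, s, t, u.
That leaves q = 4. Remove 4 from u.
r has just one choice, so r = 3. Remove 3 from u.
So u = 1.

1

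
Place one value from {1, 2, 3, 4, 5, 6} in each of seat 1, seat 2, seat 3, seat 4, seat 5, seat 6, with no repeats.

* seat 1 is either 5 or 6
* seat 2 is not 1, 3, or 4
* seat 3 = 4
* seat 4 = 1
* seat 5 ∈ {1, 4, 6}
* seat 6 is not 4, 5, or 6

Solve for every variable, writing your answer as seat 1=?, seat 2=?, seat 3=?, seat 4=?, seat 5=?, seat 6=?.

seat 3's domain is down to {4}, so seat 3 = 4. Eliminate 4 elsewhere: seat 5.
That leaves seat 4 = 1. Strike 1 from seat 5, seat 6.
seat 5 has just one choice, so seat 5 = 6. Strike 6 from seat 1, seat 2.
seat 1 has just one choice, so seat 1 = 5. Eliminate 5 elsewhere: seat 2.
seat 2's domain is down to {2}, so seat 2 = 2. Strike 2 from seat 6.
seat 6 has just one choice, so seat 6 = 3.

seat 1=5, seat 2=2, seat 3=4, seat 4=1, seat 5=6, seat 6=3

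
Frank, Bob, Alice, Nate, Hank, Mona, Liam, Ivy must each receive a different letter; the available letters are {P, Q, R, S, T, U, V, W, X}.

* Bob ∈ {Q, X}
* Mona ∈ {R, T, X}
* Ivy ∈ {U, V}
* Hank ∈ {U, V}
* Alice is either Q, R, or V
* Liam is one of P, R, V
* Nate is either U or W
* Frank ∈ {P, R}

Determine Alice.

Among the 8 variables, T fits only Mona (and all 8 values in {P, Q, R, T, U, V, W, X} must be used), so Mona = T.
The 7 still-open variables draw from only 7 values {P, Q, R, U, V, W, X}, so each is used; only Nate can be W, hence Nate = W.
The 6 still-open variables draw from only 6 values {P, Q, R, U, V, X}, so each is used; only Bob can be X, hence Bob = X.
The 5 still-open variables together cover exactly {P, Q, R, U, V} — 5 values for 5 variables — and Q appears only in Alice's list, so Alice = Q.

Q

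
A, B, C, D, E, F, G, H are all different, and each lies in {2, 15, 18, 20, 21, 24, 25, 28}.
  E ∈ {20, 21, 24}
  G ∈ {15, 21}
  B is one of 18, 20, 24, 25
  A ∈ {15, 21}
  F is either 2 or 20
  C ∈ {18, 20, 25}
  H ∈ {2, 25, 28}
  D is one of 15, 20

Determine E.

The 8 variables draw from only 8 values {2, 15, 18, 20, 21, 24, 25, 28}, so each is used; only H can be 28, hence H = 28.
The 7 still-open variables together cover exactly {2, 15, 18, 20, 21, 24, 25} — 7 values for 7 variables — and 2 appears only in F's list, so F = 2.
The 2 variables A and G are confined to {15, 21}, which locks those values in; drop them from D, E.
D has just one choice, so D = 20. So B, C, E can't be 20.
So E = 24.

24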